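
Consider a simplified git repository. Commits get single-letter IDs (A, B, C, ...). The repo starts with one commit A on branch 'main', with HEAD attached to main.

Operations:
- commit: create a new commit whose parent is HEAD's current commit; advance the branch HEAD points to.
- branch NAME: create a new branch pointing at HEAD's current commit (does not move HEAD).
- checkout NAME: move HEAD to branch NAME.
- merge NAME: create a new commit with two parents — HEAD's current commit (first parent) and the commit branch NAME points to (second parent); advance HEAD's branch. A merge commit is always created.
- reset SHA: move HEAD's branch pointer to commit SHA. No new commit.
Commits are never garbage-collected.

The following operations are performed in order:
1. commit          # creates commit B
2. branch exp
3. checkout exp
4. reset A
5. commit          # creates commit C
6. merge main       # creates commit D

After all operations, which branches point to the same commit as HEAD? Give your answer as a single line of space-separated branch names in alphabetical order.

Answer: exp

Derivation:
After op 1 (commit): HEAD=main@B [main=B]
After op 2 (branch): HEAD=main@B [exp=B main=B]
After op 3 (checkout): HEAD=exp@B [exp=B main=B]
After op 4 (reset): HEAD=exp@A [exp=A main=B]
After op 5 (commit): HEAD=exp@C [exp=C main=B]
After op 6 (merge): HEAD=exp@D [exp=D main=B]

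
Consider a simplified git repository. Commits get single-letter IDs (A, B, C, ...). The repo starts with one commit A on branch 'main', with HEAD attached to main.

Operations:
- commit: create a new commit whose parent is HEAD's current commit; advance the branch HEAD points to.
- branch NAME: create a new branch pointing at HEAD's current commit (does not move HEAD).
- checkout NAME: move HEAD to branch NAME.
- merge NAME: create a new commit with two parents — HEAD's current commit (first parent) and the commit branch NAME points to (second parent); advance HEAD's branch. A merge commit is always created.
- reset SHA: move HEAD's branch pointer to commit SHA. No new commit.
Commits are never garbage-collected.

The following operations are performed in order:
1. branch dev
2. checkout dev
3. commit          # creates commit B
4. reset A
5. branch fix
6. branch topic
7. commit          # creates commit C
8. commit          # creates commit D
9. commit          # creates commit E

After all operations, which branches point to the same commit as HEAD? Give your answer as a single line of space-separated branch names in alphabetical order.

After op 1 (branch): HEAD=main@A [dev=A main=A]
After op 2 (checkout): HEAD=dev@A [dev=A main=A]
After op 3 (commit): HEAD=dev@B [dev=B main=A]
After op 4 (reset): HEAD=dev@A [dev=A main=A]
After op 5 (branch): HEAD=dev@A [dev=A fix=A main=A]
After op 6 (branch): HEAD=dev@A [dev=A fix=A main=A topic=A]
After op 7 (commit): HEAD=dev@C [dev=C fix=A main=A topic=A]
After op 8 (commit): HEAD=dev@D [dev=D fix=A main=A topic=A]
After op 9 (commit): HEAD=dev@E [dev=E fix=A main=A topic=A]

Answer: dev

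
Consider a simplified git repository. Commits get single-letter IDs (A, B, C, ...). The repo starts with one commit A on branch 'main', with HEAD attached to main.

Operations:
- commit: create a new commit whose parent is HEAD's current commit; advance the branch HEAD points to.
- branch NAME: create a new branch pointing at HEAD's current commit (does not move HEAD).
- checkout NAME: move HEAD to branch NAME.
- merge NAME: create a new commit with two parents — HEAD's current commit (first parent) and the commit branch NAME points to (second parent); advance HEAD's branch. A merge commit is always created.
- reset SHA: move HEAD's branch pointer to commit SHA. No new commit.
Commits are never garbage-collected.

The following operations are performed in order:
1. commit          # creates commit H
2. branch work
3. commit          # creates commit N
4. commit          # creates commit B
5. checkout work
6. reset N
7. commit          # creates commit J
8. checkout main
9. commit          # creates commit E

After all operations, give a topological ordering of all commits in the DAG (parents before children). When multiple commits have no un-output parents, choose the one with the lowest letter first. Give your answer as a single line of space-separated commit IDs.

Answer: A H N B E J

Derivation:
After op 1 (commit): HEAD=main@H [main=H]
After op 2 (branch): HEAD=main@H [main=H work=H]
After op 3 (commit): HEAD=main@N [main=N work=H]
After op 4 (commit): HEAD=main@B [main=B work=H]
After op 5 (checkout): HEAD=work@H [main=B work=H]
After op 6 (reset): HEAD=work@N [main=B work=N]
After op 7 (commit): HEAD=work@J [main=B work=J]
After op 8 (checkout): HEAD=main@B [main=B work=J]
After op 9 (commit): HEAD=main@E [main=E work=J]
commit A: parents=[]
commit B: parents=['N']
commit E: parents=['B']
commit H: parents=['A']
commit J: parents=['N']
commit N: parents=['H']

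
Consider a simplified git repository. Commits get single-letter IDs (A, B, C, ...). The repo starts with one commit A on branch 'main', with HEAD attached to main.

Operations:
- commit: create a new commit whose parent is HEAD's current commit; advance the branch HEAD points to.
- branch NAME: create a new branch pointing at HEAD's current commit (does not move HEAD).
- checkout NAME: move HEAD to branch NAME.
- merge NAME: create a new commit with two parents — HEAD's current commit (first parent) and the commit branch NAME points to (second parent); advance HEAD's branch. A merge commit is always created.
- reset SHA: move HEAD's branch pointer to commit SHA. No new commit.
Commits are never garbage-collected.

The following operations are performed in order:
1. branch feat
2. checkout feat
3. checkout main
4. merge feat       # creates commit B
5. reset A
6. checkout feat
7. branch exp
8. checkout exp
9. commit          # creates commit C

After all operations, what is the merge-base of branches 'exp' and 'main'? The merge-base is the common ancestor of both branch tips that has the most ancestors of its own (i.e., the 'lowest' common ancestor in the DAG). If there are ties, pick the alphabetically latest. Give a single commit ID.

After op 1 (branch): HEAD=main@A [feat=A main=A]
After op 2 (checkout): HEAD=feat@A [feat=A main=A]
After op 3 (checkout): HEAD=main@A [feat=A main=A]
After op 4 (merge): HEAD=main@B [feat=A main=B]
After op 5 (reset): HEAD=main@A [feat=A main=A]
After op 6 (checkout): HEAD=feat@A [feat=A main=A]
After op 7 (branch): HEAD=feat@A [exp=A feat=A main=A]
After op 8 (checkout): HEAD=exp@A [exp=A feat=A main=A]
After op 9 (commit): HEAD=exp@C [exp=C feat=A main=A]
ancestors(exp=C): ['A', 'C']
ancestors(main=A): ['A']
common: ['A']

Answer: A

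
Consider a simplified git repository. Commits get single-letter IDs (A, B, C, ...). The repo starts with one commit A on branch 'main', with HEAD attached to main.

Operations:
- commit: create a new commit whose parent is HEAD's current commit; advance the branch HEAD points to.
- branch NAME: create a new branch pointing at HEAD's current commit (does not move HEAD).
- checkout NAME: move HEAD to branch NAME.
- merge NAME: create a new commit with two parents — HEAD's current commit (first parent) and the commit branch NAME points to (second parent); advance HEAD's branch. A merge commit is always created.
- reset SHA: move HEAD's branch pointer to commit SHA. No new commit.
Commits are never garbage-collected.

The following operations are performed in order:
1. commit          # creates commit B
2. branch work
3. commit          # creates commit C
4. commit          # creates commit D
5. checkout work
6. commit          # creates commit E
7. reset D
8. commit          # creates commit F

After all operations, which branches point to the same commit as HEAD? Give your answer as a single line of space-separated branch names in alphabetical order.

Answer: work

Derivation:
After op 1 (commit): HEAD=main@B [main=B]
After op 2 (branch): HEAD=main@B [main=B work=B]
After op 3 (commit): HEAD=main@C [main=C work=B]
After op 4 (commit): HEAD=main@D [main=D work=B]
After op 5 (checkout): HEAD=work@B [main=D work=B]
After op 6 (commit): HEAD=work@E [main=D work=E]
After op 7 (reset): HEAD=work@D [main=D work=D]
After op 8 (commit): HEAD=work@F [main=D work=F]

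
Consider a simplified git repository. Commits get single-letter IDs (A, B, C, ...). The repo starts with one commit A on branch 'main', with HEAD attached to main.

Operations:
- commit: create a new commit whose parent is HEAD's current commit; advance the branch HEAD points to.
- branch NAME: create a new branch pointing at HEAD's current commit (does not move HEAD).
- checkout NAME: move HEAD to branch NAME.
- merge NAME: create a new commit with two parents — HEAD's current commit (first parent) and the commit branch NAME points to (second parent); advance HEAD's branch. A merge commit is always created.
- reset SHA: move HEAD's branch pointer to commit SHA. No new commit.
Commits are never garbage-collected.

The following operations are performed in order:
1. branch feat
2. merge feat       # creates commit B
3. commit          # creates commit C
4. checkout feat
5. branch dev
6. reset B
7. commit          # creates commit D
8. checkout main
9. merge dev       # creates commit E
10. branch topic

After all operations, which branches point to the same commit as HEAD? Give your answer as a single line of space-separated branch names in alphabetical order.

After op 1 (branch): HEAD=main@A [feat=A main=A]
After op 2 (merge): HEAD=main@B [feat=A main=B]
After op 3 (commit): HEAD=main@C [feat=A main=C]
After op 4 (checkout): HEAD=feat@A [feat=A main=C]
After op 5 (branch): HEAD=feat@A [dev=A feat=A main=C]
After op 6 (reset): HEAD=feat@B [dev=A feat=B main=C]
After op 7 (commit): HEAD=feat@D [dev=A feat=D main=C]
After op 8 (checkout): HEAD=main@C [dev=A feat=D main=C]
After op 9 (merge): HEAD=main@E [dev=A feat=D main=E]
After op 10 (branch): HEAD=main@E [dev=A feat=D main=E topic=E]

Answer: main topic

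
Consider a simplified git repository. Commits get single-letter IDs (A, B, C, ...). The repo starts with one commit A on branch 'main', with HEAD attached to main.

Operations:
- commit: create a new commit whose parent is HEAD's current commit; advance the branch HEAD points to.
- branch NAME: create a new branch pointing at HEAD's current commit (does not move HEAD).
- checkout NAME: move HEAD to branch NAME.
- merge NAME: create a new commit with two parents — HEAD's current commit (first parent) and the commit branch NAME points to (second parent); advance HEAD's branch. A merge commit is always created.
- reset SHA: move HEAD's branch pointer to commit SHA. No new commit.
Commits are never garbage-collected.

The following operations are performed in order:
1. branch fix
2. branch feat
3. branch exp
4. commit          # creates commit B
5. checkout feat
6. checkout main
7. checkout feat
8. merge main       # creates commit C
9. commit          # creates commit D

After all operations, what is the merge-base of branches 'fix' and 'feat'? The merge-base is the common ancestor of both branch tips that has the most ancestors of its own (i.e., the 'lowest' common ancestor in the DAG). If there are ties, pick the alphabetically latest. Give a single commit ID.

Answer: A

Derivation:
After op 1 (branch): HEAD=main@A [fix=A main=A]
After op 2 (branch): HEAD=main@A [feat=A fix=A main=A]
After op 3 (branch): HEAD=main@A [exp=A feat=A fix=A main=A]
After op 4 (commit): HEAD=main@B [exp=A feat=A fix=A main=B]
After op 5 (checkout): HEAD=feat@A [exp=A feat=A fix=A main=B]
After op 6 (checkout): HEAD=main@B [exp=A feat=A fix=A main=B]
After op 7 (checkout): HEAD=feat@A [exp=A feat=A fix=A main=B]
After op 8 (merge): HEAD=feat@C [exp=A feat=C fix=A main=B]
After op 9 (commit): HEAD=feat@D [exp=A feat=D fix=A main=B]
ancestors(fix=A): ['A']
ancestors(feat=D): ['A', 'B', 'C', 'D']
common: ['A']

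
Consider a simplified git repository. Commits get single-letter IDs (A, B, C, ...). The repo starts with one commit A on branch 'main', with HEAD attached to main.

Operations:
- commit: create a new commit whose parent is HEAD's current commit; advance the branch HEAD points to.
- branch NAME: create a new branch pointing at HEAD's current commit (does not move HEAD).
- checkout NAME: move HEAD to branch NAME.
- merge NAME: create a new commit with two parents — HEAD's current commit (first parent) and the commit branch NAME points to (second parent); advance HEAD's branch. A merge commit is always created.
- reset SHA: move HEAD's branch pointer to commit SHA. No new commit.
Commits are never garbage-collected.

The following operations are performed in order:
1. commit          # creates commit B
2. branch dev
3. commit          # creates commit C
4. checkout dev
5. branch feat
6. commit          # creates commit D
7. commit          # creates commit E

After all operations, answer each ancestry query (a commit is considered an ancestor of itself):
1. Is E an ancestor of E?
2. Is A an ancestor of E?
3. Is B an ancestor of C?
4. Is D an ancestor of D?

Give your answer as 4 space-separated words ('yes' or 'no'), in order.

After op 1 (commit): HEAD=main@B [main=B]
After op 2 (branch): HEAD=main@B [dev=B main=B]
After op 3 (commit): HEAD=main@C [dev=B main=C]
After op 4 (checkout): HEAD=dev@B [dev=B main=C]
After op 5 (branch): HEAD=dev@B [dev=B feat=B main=C]
After op 6 (commit): HEAD=dev@D [dev=D feat=B main=C]
After op 7 (commit): HEAD=dev@E [dev=E feat=B main=C]
ancestors(E) = {A,B,D,E}; E in? yes
ancestors(E) = {A,B,D,E}; A in? yes
ancestors(C) = {A,B,C}; B in? yes
ancestors(D) = {A,B,D}; D in? yes

Answer: yes yes yes yes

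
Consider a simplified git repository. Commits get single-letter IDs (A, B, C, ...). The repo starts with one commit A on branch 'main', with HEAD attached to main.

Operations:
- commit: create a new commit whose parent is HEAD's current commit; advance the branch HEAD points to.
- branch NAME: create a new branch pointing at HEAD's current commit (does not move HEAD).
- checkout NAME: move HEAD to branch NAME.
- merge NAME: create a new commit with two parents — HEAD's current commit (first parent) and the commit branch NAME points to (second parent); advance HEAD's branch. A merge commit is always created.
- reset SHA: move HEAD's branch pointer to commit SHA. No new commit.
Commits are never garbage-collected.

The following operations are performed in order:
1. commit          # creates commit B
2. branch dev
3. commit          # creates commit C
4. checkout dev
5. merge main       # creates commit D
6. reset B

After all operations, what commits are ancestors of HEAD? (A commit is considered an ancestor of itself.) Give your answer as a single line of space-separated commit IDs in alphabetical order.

Answer: A B

Derivation:
After op 1 (commit): HEAD=main@B [main=B]
After op 2 (branch): HEAD=main@B [dev=B main=B]
After op 3 (commit): HEAD=main@C [dev=B main=C]
After op 4 (checkout): HEAD=dev@B [dev=B main=C]
After op 5 (merge): HEAD=dev@D [dev=D main=C]
After op 6 (reset): HEAD=dev@B [dev=B main=C]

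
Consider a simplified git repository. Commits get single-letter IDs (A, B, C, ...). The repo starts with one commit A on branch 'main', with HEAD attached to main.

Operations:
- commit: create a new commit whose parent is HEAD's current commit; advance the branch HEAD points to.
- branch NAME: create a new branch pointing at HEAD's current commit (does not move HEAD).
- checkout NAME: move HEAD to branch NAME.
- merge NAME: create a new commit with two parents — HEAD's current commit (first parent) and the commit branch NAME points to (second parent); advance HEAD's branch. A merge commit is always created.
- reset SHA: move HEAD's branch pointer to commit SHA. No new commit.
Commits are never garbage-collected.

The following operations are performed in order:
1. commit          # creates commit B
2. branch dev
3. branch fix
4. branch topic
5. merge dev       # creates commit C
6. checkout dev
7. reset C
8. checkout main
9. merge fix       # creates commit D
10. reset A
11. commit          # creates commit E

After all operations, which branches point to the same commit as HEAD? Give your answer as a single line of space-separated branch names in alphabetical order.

After op 1 (commit): HEAD=main@B [main=B]
After op 2 (branch): HEAD=main@B [dev=B main=B]
After op 3 (branch): HEAD=main@B [dev=B fix=B main=B]
After op 4 (branch): HEAD=main@B [dev=B fix=B main=B topic=B]
After op 5 (merge): HEAD=main@C [dev=B fix=B main=C topic=B]
After op 6 (checkout): HEAD=dev@B [dev=B fix=B main=C topic=B]
After op 7 (reset): HEAD=dev@C [dev=C fix=B main=C topic=B]
After op 8 (checkout): HEAD=main@C [dev=C fix=B main=C topic=B]
After op 9 (merge): HEAD=main@D [dev=C fix=B main=D topic=B]
After op 10 (reset): HEAD=main@A [dev=C fix=B main=A topic=B]
After op 11 (commit): HEAD=main@E [dev=C fix=B main=E topic=B]

Answer: main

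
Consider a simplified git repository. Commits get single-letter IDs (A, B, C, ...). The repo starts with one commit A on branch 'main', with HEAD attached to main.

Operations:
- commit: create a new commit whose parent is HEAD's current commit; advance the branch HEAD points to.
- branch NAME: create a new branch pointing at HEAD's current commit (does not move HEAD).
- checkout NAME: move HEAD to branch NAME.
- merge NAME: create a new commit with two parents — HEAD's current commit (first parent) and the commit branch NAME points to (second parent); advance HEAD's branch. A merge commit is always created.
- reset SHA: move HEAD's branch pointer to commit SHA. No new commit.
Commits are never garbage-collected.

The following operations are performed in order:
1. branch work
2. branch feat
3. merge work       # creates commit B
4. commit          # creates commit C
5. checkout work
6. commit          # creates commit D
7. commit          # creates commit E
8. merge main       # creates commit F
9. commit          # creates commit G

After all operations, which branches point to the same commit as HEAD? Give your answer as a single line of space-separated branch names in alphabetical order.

After op 1 (branch): HEAD=main@A [main=A work=A]
After op 2 (branch): HEAD=main@A [feat=A main=A work=A]
After op 3 (merge): HEAD=main@B [feat=A main=B work=A]
After op 4 (commit): HEAD=main@C [feat=A main=C work=A]
After op 5 (checkout): HEAD=work@A [feat=A main=C work=A]
After op 6 (commit): HEAD=work@D [feat=A main=C work=D]
After op 7 (commit): HEAD=work@E [feat=A main=C work=E]
After op 8 (merge): HEAD=work@F [feat=A main=C work=F]
After op 9 (commit): HEAD=work@G [feat=A main=C work=G]

Answer: work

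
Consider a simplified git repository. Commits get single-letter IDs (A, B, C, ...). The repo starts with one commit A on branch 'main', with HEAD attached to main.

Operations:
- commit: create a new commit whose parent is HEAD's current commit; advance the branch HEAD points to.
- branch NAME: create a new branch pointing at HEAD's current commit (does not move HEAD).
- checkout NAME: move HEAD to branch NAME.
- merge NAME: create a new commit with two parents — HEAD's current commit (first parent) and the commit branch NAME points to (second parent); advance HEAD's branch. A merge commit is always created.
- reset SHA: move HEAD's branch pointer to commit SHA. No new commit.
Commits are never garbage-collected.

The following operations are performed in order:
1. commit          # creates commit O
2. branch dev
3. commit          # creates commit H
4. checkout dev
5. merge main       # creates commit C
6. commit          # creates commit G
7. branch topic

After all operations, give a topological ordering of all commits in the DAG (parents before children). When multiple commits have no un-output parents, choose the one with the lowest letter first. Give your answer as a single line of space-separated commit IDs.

After op 1 (commit): HEAD=main@O [main=O]
After op 2 (branch): HEAD=main@O [dev=O main=O]
After op 3 (commit): HEAD=main@H [dev=O main=H]
After op 4 (checkout): HEAD=dev@O [dev=O main=H]
After op 5 (merge): HEAD=dev@C [dev=C main=H]
After op 6 (commit): HEAD=dev@G [dev=G main=H]
After op 7 (branch): HEAD=dev@G [dev=G main=H topic=G]
commit A: parents=[]
commit C: parents=['O', 'H']
commit G: parents=['C']
commit H: parents=['O']
commit O: parents=['A']

Answer: A O H C G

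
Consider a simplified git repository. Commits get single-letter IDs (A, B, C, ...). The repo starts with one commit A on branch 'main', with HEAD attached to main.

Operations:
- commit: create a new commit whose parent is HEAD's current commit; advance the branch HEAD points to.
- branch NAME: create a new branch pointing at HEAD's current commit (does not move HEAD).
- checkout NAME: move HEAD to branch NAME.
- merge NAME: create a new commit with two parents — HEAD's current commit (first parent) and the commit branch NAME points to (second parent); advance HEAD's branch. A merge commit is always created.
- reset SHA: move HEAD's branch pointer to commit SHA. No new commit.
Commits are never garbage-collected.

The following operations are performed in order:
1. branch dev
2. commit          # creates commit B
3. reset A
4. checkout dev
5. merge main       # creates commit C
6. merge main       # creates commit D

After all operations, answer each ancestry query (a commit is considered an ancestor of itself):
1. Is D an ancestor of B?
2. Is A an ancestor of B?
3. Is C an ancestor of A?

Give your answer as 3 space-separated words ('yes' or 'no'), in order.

After op 1 (branch): HEAD=main@A [dev=A main=A]
After op 2 (commit): HEAD=main@B [dev=A main=B]
After op 3 (reset): HEAD=main@A [dev=A main=A]
After op 4 (checkout): HEAD=dev@A [dev=A main=A]
After op 5 (merge): HEAD=dev@C [dev=C main=A]
After op 6 (merge): HEAD=dev@D [dev=D main=A]
ancestors(B) = {A,B}; D in? no
ancestors(B) = {A,B}; A in? yes
ancestors(A) = {A}; C in? no

Answer: no yes no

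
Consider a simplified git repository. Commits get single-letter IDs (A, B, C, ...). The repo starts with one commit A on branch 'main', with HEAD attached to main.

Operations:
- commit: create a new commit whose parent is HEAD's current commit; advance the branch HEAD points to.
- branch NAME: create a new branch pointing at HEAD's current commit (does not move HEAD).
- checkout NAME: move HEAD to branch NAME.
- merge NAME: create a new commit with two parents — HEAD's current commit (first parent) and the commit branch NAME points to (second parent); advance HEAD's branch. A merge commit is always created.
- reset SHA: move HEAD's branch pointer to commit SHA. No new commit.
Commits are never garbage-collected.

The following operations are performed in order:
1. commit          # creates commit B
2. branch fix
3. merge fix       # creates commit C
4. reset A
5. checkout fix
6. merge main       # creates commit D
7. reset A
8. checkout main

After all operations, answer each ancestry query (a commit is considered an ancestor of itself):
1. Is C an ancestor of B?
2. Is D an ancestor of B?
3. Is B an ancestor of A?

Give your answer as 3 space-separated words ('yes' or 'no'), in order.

After op 1 (commit): HEAD=main@B [main=B]
After op 2 (branch): HEAD=main@B [fix=B main=B]
After op 3 (merge): HEAD=main@C [fix=B main=C]
After op 4 (reset): HEAD=main@A [fix=B main=A]
After op 5 (checkout): HEAD=fix@B [fix=B main=A]
After op 6 (merge): HEAD=fix@D [fix=D main=A]
After op 7 (reset): HEAD=fix@A [fix=A main=A]
After op 8 (checkout): HEAD=main@A [fix=A main=A]
ancestors(B) = {A,B}; C in? no
ancestors(B) = {A,B}; D in? no
ancestors(A) = {A}; B in? no

Answer: no no no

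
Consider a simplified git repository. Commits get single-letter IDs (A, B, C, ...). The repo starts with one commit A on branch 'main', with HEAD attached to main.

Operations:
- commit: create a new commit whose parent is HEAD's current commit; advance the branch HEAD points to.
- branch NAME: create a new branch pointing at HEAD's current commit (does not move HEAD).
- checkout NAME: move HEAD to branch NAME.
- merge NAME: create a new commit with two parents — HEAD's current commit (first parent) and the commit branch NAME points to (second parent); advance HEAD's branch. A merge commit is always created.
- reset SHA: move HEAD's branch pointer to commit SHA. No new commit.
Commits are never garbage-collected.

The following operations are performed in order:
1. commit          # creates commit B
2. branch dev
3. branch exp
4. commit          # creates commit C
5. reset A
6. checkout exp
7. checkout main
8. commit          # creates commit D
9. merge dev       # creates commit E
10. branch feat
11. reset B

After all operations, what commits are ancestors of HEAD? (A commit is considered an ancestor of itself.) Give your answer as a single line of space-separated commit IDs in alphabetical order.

After op 1 (commit): HEAD=main@B [main=B]
After op 2 (branch): HEAD=main@B [dev=B main=B]
After op 3 (branch): HEAD=main@B [dev=B exp=B main=B]
After op 4 (commit): HEAD=main@C [dev=B exp=B main=C]
After op 5 (reset): HEAD=main@A [dev=B exp=B main=A]
After op 6 (checkout): HEAD=exp@B [dev=B exp=B main=A]
After op 7 (checkout): HEAD=main@A [dev=B exp=B main=A]
After op 8 (commit): HEAD=main@D [dev=B exp=B main=D]
After op 9 (merge): HEAD=main@E [dev=B exp=B main=E]
After op 10 (branch): HEAD=main@E [dev=B exp=B feat=E main=E]
After op 11 (reset): HEAD=main@B [dev=B exp=B feat=E main=B]

Answer: A B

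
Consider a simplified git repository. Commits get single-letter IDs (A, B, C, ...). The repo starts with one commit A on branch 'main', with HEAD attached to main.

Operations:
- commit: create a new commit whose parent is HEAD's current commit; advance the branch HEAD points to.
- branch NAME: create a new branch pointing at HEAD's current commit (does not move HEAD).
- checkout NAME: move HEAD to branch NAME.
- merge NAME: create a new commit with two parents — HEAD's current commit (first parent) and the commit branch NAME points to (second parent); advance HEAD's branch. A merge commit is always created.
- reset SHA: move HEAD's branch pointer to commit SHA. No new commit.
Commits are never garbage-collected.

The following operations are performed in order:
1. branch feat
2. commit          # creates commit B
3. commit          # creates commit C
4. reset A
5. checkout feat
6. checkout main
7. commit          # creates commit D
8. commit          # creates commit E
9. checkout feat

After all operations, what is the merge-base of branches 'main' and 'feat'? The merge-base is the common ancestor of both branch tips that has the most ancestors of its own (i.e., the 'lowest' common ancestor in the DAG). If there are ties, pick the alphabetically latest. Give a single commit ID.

After op 1 (branch): HEAD=main@A [feat=A main=A]
After op 2 (commit): HEAD=main@B [feat=A main=B]
After op 3 (commit): HEAD=main@C [feat=A main=C]
After op 4 (reset): HEAD=main@A [feat=A main=A]
After op 5 (checkout): HEAD=feat@A [feat=A main=A]
After op 6 (checkout): HEAD=main@A [feat=A main=A]
After op 7 (commit): HEAD=main@D [feat=A main=D]
After op 8 (commit): HEAD=main@E [feat=A main=E]
After op 9 (checkout): HEAD=feat@A [feat=A main=E]
ancestors(main=E): ['A', 'D', 'E']
ancestors(feat=A): ['A']
common: ['A']

Answer: A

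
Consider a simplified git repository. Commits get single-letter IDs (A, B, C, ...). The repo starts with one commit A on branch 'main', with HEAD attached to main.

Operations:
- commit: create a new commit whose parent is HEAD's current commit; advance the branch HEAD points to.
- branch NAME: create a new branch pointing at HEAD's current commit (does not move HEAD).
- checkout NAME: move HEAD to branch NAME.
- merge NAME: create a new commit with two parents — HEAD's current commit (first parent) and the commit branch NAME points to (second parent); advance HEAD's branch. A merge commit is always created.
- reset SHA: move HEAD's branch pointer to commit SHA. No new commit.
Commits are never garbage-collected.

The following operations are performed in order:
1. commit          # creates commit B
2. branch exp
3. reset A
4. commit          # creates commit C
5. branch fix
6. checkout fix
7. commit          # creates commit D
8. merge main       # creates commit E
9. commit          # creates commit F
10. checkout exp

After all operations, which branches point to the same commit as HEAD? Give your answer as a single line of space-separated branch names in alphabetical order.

After op 1 (commit): HEAD=main@B [main=B]
After op 2 (branch): HEAD=main@B [exp=B main=B]
After op 3 (reset): HEAD=main@A [exp=B main=A]
After op 4 (commit): HEAD=main@C [exp=B main=C]
After op 5 (branch): HEAD=main@C [exp=B fix=C main=C]
After op 6 (checkout): HEAD=fix@C [exp=B fix=C main=C]
After op 7 (commit): HEAD=fix@D [exp=B fix=D main=C]
After op 8 (merge): HEAD=fix@E [exp=B fix=E main=C]
After op 9 (commit): HEAD=fix@F [exp=B fix=F main=C]
After op 10 (checkout): HEAD=exp@B [exp=B fix=F main=C]

Answer: exp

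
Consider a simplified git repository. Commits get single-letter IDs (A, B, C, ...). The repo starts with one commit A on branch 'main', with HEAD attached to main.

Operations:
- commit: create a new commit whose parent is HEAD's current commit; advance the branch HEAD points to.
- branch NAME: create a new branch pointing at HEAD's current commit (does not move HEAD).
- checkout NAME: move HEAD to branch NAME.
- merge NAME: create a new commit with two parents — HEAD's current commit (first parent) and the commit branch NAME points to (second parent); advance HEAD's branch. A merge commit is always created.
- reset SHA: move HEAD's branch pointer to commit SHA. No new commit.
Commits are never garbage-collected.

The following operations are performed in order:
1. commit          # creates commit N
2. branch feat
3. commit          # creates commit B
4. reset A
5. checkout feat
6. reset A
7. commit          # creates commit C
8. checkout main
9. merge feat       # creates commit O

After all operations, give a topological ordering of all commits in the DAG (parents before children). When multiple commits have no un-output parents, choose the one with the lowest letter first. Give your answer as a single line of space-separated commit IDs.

After op 1 (commit): HEAD=main@N [main=N]
After op 2 (branch): HEAD=main@N [feat=N main=N]
After op 3 (commit): HEAD=main@B [feat=N main=B]
After op 4 (reset): HEAD=main@A [feat=N main=A]
After op 5 (checkout): HEAD=feat@N [feat=N main=A]
After op 6 (reset): HEAD=feat@A [feat=A main=A]
After op 7 (commit): HEAD=feat@C [feat=C main=A]
After op 8 (checkout): HEAD=main@A [feat=C main=A]
After op 9 (merge): HEAD=main@O [feat=C main=O]
commit A: parents=[]
commit B: parents=['N']
commit C: parents=['A']
commit N: parents=['A']
commit O: parents=['A', 'C']

Answer: A C N B O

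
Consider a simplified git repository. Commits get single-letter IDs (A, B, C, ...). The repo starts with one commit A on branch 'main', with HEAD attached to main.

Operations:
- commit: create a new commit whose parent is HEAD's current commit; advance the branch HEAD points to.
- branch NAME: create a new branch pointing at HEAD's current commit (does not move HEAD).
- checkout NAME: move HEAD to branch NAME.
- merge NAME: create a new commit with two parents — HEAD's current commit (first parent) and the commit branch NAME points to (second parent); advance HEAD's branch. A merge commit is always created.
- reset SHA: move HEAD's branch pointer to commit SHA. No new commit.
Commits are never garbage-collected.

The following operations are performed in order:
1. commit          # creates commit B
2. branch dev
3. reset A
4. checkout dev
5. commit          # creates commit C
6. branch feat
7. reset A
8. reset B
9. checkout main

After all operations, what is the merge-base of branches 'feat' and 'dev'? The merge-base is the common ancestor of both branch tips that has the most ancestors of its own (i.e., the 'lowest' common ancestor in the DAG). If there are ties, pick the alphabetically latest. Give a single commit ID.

Answer: B

Derivation:
After op 1 (commit): HEAD=main@B [main=B]
After op 2 (branch): HEAD=main@B [dev=B main=B]
After op 3 (reset): HEAD=main@A [dev=B main=A]
After op 4 (checkout): HEAD=dev@B [dev=B main=A]
After op 5 (commit): HEAD=dev@C [dev=C main=A]
After op 6 (branch): HEAD=dev@C [dev=C feat=C main=A]
After op 7 (reset): HEAD=dev@A [dev=A feat=C main=A]
After op 8 (reset): HEAD=dev@B [dev=B feat=C main=A]
After op 9 (checkout): HEAD=main@A [dev=B feat=C main=A]
ancestors(feat=C): ['A', 'B', 'C']
ancestors(dev=B): ['A', 'B']
common: ['A', 'B']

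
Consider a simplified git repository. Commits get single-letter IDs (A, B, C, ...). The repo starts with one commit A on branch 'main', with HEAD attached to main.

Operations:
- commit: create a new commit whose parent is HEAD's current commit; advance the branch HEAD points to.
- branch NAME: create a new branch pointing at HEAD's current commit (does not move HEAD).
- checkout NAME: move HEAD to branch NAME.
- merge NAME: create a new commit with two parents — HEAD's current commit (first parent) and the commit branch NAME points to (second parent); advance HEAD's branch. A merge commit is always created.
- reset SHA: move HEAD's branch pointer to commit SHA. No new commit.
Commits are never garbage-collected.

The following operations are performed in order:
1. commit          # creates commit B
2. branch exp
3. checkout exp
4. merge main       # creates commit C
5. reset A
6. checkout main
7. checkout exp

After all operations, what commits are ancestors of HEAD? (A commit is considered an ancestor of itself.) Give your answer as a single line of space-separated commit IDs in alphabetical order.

After op 1 (commit): HEAD=main@B [main=B]
After op 2 (branch): HEAD=main@B [exp=B main=B]
After op 3 (checkout): HEAD=exp@B [exp=B main=B]
After op 4 (merge): HEAD=exp@C [exp=C main=B]
After op 5 (reset): HEAD=exp@A [exp=A main=B]
After op 6 (checkout): HEAD=main@B [exp=A main=B]
After op 7 (checkout): HEAD=exp@A [exp=A main=B]

Answer: A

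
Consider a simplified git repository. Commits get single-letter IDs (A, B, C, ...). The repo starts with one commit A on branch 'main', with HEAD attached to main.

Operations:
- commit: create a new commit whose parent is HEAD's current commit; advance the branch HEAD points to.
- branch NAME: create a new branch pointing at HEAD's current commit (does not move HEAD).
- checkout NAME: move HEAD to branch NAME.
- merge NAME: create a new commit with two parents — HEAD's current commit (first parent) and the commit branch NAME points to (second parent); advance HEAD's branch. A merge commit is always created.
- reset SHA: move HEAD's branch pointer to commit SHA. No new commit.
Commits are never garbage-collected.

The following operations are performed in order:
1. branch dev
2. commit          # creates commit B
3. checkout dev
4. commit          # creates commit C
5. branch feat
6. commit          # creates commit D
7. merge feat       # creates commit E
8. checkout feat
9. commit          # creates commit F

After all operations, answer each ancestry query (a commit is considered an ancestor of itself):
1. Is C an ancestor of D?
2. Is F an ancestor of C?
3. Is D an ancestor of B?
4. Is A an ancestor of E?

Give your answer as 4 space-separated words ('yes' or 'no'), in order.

After op 1 (branch): HEAD=main@A [dev=A main=A]
After op 2 (commit): HEAD=main@B [dev=A main=B]
After op 3 (checkout): HEAD=dev@A [dev=A main=B]
After op 4 (commit): HEAD=dev@C [dev=C main=B]
After op 5 (branch): HEAD=dev@C [dev=C feat=C main=B]
After op 6 (commit): HEAD=dev@D [dev=D feat=C main=B]
After op 7 (merge): HEAD=dev@E [dev=E feat=C main=B]
After op 8 (checkout): HEAD=feat@C [dev=E feat=C main=B]
After op 9 (commit): HEAD=feat@F [dev=E feat=F main=B]
ancestors(D) = {A,C,D}; C in? yes
ancestors(C) = {A,C}; F in? no
ancestors(B) = {A,B}; D in? no
ancestors(E) = {A,C,D,E}; A in? yes

Answer: yes no no yes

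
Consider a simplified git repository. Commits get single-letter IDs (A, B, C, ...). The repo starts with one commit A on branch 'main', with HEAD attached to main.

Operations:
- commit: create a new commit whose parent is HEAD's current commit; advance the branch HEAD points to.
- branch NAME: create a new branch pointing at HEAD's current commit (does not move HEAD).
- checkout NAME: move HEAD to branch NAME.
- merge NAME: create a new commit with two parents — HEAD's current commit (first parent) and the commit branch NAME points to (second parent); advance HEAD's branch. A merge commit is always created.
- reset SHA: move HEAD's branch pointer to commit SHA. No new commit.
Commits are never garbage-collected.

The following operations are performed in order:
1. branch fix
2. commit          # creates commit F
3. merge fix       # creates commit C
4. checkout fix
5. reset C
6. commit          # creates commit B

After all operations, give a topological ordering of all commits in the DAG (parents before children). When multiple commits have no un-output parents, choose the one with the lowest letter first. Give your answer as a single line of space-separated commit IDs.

Answer: A F C B

Derivation:
After op 1 (branch): HEAD=main@A [fix=A main=A]
After op 2 (commit): HEAD=main@F [fix=A main=F]
After op 3 (merge): HEAD=main@C [fix=A main=C]
After op 4 (checkout): HEAD=fix@A [fix=A main=C]
After op 5 (reset): HEAD=fix@C [fix=C main=C]
After op 6 (commit): HEAD=fix@B [fix=B main=C]
commit A: parents=[]
commit B: parents=['C']
commit C: parents=['F', 'A']
commit F: parents=['A']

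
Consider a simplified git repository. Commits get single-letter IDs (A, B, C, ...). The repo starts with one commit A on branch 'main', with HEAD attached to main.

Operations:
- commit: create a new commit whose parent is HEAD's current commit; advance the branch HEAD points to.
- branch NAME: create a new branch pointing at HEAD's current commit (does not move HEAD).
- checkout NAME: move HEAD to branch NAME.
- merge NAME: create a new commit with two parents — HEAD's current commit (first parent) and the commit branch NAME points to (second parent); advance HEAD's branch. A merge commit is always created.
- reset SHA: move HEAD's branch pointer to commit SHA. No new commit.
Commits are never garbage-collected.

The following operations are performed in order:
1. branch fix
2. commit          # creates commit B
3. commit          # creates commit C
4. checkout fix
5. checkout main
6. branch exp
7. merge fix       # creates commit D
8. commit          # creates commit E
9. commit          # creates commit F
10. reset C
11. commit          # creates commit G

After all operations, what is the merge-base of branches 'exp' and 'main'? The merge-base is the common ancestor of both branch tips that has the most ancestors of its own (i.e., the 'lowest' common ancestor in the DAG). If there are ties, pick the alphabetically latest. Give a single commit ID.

Answer: C

Derivation:
After op 1 (branch): HEAD=main@A [fix=A main=A]
After op 2 (commit): HEAD=main@B [fix=A main=B]
After op 3 (commit): HEAD=main@C [fix=A main=C]
After op 4 (checkout): HEAD=fix@A [fix=A main=C]
After op 5 (checkout): HEAD=main@C [fix=A main=C]
After op 6 (branch): HEAD=main@C [exp=C fix=A main=C]
After op 7 (merge): HEAD=main@D [exp=C fix=A main=D]
After op 8 (commit): HEAD=main@E [exp=C fix=A main=E]
After op 9 (commit): HEAD=main@F [exp=C fix=A main=F]
After op 10 (reset): HEAD=main@C [exp=C fix=A main=C]
After op 11 (commit): HEAD=main@G [exp=C fix=A main=G]
ancestors(exp=C): ['A', 'B', 'C']
ancestors(main=G): ['A', 'B', 'C', 'G']
common: ['A', 'B', 'C']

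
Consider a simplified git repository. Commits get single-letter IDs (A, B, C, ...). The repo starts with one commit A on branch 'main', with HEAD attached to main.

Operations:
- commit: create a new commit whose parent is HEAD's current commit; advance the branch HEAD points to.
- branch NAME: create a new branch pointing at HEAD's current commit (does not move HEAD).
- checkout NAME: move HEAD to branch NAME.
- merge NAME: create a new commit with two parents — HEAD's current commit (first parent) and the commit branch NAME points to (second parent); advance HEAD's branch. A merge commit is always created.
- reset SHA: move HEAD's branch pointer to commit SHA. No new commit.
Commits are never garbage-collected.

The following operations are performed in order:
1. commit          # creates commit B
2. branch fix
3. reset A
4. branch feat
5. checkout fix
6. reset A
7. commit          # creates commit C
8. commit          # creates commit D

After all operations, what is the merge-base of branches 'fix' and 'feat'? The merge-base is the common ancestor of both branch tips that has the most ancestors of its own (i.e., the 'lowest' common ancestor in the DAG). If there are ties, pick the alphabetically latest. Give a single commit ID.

After op 1 (commit): HEAD=main@B [main=B]
After op 2 (branch): HEAD=main@B [fix=B main=B]
After op 3 (reset): HEAD=main@A [fix=B main=A]
After op 4 (branch): HEAD=main@A [feat=A fix=B main=A]
After op 5 (checkout): HEAD=fix@B [feat=A fix=B main=A]
After op 6 (reset): HEAD=fix@A [feat=A fix=A main=A]
After op 7 (commit): HEAD=fix@C [feat=A fix=C main=A]
After op 8 (commit): HEAD=fix@D [feat=A fix=D main=A]
ancestors(fix=D): ['A', 'C', 'D']
ancestors(feat=A): ['A']
common: ['A']

Answer: A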